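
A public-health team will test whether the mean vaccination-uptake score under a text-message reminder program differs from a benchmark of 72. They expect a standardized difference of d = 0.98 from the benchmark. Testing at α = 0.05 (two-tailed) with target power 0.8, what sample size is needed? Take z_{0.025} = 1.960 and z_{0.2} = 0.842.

n = 9

For a one-sample test: n = ((z_{α/2} + z_β) / d)².
z_{α/2} + z_β = 1.960 + 0.842 = 2.802.
n = (2.802 / 0.98)² = 2.859² = 8.17.
Round up.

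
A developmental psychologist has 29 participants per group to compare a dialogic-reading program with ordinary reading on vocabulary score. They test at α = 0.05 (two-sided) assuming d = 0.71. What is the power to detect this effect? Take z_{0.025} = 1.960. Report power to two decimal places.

power ≈ 0.77

For two equal groups, power = Φ(d·√(n/2) − z_{α/2}).
d·√(n/2) = 0.71 × √(29/2) = 0.71 × 3.808 = 2.704.
z_β = 2.704 − 1.960 = 0.744.
Power = Φ(0.744) = 0.771.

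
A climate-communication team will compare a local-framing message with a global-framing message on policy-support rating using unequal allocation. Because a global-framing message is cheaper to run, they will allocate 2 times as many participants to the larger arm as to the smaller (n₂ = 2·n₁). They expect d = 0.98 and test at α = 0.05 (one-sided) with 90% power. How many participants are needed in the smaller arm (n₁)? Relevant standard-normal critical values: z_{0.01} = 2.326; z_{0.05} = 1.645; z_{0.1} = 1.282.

n₁ = 14

With allocation ratio k = n₂/n₁ = 2, Var(x̄₁−x̄₂) = σ²(1/n₁ + 1/(k·n₁)) = σ²·(k+1)/(k·n₁).
So n₁ = (1 + 1/k)·((z_{α} + z_β)/d)² = 1.500 × (2.927/0.98)².
n₁ = 1.500 × 8.92 = 13.4.
Round up: n₁ = 14, giving n₂ = 2 × 14 = 28.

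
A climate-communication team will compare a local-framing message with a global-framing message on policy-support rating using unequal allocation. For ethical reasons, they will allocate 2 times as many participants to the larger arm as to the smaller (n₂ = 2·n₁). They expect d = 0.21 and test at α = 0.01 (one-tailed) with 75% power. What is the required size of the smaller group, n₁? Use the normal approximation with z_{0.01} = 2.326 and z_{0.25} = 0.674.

n₁ = 307

With allocation ratio k = n₂/n₁ = 2, Var(x̄₁−x̄₂) = σ²(1/n₁ + 1/(k·n₁)) = σ²·(k+1)/(k·n₁).
So n₁ = (1 + 1/k)·((z_{α} + z_β)/d)² = 1.500 × (3.000/0.21)².
n₁ = 1.500 × 204.08 = 306.1.
Round up: n₁ = 307, giving n₂ = 2 × 307 = 614.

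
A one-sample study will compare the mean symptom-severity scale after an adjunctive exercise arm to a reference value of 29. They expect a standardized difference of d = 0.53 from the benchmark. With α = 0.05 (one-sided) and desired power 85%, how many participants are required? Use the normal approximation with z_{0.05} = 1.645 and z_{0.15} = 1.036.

n = 26

For a one-sample test: n = ((z_{α} + z_β) / d)².
z_{α} + z_β = 1.645 + 1.036 = 2.681.
n = (2.681 / 0.53)² = 5.058² = 25.59.
Round up.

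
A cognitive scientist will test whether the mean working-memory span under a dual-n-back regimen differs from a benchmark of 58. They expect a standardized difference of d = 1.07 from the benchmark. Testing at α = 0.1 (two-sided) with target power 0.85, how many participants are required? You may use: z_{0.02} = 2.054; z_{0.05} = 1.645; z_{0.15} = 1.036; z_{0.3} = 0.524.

n = 7

For a one-sample test: n = ((z_{α/2} + z_β) / d)².
z_{α/2} + z_β = 1.645 + 1.036 = 2.681.
n = (2.681 / 1.07)² = 2.506² = 6.28.
Round up.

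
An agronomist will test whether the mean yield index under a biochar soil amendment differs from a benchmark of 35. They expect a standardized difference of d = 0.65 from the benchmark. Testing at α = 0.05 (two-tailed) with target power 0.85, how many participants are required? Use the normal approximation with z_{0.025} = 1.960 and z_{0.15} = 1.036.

n = 22

For a one-sample test: n = ((z_{α/2} + z_β) / d)².
z_{α/2} + z_β = 1.960 + 1.036 = 2.996.
n = (2.996 / 0.65)² = 4.609² = 21.25.
Round up.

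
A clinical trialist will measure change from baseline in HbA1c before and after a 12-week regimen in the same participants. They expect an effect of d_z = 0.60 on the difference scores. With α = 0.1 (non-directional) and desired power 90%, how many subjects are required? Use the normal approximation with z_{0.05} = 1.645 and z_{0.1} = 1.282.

For a paired (one-sample on differences) test: n = ((z_{α/2} + z_β) / d)².
z_{α/2} + z_β = 1.645 + 1.282 = 2.927.
n = (2.927 / 0.60)² = 4.878² = 23.80.
Round up.

n = 24 pairs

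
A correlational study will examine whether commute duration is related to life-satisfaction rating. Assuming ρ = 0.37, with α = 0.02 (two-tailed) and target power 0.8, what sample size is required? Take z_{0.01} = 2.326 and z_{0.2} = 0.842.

Fisher's z: C = ½·ln((1+r)/(1−r)) = ½·ln(2.1746) = 0.3884.
n = ((z_{α/2} + z_β)/C)² + 3.
(2.326 + 0.842) / 0.3884 = 3.168 / 0.3884 = 8.157.
n = 8.157² + 3 = 66.53 + 3 = 69.5.
Round up.

n = 70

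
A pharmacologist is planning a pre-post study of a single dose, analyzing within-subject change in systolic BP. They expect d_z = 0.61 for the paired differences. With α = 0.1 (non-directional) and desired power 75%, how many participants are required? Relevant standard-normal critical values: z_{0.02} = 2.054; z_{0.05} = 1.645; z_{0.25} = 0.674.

For a paired (one-sample on differences) test: n = ((z_{α/2} + z_β) / d)².
z_{α/2} + z_β = 1.645 + 0.674 = 2.319.
n = (2.319 / 0.61)² = 3.802² = 14.45.
Round up.

n = 15 pairs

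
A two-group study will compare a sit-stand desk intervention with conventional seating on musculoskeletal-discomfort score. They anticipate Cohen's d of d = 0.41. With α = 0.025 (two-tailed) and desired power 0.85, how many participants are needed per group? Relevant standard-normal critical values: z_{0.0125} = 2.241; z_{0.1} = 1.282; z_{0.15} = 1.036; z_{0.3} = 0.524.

For two independent groups with equal n: n = 2·((z_{α/2} + z_β) / d)².
z_{α/2} + z_β = 2.241 + 1.036 = 3.277.
n = 2 × (3.277 / 0.41)² = 2 × 7.993² = 2 × 63.88 = 127.8.
Round up to the next whole participant.

n = 128 per group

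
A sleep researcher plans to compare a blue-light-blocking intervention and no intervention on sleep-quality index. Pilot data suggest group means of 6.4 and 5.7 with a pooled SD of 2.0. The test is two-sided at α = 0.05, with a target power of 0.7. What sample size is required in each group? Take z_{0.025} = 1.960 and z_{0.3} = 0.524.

n = 101 per group

Cohen's d = |M₁ − M₂| / SD_pooled = |6.4 − 5.7| / 2.0 = 0.7 / 2.0 = 0.350.
For two independent groups with equal n: n = 2·((z_{α/2} + z_β) / d)².
z_{α/2} + z_β = 1.960 + 0.524 = 2.484.
n = 2 × (2.484 / 0.350)² = 2 × 7.097² = 2 × 50.37 = 100.7.
Round up to the next whole participant.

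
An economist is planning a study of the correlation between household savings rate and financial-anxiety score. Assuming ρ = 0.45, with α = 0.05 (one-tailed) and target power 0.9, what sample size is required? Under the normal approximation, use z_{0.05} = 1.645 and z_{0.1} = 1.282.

Fisher's z: C = ½·ln((1+r)/(1−r)) = ½·ln(2.6364) = 0.4847.
n = ((z_{α} + z_β)/C)² + 3.
(1.645 + 1.282) / 0.4847 = 2.927 / 0.4847 = 6.039.
n = 6.039² + 3 = 36.47 + 3 = 39.5.
Round up.

n = 40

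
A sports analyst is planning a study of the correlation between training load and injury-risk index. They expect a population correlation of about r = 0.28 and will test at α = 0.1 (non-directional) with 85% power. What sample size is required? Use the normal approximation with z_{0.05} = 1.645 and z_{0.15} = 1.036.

n = 90

Fisher's z: C = ½·ln((1+r)/(1−r)) = ½·ln(1.7778) = 0.2877.
n = ((z_{α/2} + z_β)/C)² + 3.
(1.645 + 1.036) / 0.2877 = 2.681 / 0.2877 = 9.319.
n = 9.319² + 3 = 86.84 + 3 = 89.8.
Round up.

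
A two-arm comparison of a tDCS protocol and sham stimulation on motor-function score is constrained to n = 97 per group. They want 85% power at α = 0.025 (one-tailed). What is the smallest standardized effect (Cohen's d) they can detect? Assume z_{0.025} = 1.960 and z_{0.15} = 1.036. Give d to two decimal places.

d_min ≈ 0.43

For two independent groups of n = 97 each: d_min = (z_{α} + z_β)·√(2/n).
z-sum = 1.960 + 1.036 = 2.996.
d_min = 2.996 × √(2/97) = 2.996 × 0.1436 = 0.430.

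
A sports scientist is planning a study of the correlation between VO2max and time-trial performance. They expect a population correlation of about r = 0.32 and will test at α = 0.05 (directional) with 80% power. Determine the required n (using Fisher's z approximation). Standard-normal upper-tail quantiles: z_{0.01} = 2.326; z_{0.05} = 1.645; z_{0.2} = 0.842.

Fisher's z: C = ½·ln((1+r)/(1−r)) = ½·ln(1.9412) = 0.3316.
n = ((z_{α} + z_β)/C)² + 3.
(1.645 + 0.842) / 0.3316 = 2.487 / 0.3316 = 7.500.
n = 7.500² + 3 = 56.25 + 3 = 59.2.
Round up.

n = 60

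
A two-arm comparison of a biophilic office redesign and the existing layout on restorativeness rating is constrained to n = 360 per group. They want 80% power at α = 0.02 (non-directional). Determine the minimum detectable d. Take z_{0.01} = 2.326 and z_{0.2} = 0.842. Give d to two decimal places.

For two independent groups of n = 360 each: d_min = (z_{α/2} + z_β)·√(2/n).
z-sum = 2.326 + 0.842 = 3.168.
d_min = 3.168 × √(2/360) = 3.168 × 0.0745 = 0.236.

d_min ≈ 0.24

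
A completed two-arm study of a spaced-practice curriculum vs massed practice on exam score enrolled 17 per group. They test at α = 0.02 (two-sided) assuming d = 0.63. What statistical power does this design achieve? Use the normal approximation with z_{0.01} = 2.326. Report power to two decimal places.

power ≈ 0.31

For two equal groups, power = Φ(d·√(n/2) − z_{α/2}).
d·√(n/2) = 0.63 × √(17/2) = 0.63 × 2.915 = 1.837.
z_β = 1.837 − 2.326 = -0.489.
Power = Φ(-0.489) = 0.312.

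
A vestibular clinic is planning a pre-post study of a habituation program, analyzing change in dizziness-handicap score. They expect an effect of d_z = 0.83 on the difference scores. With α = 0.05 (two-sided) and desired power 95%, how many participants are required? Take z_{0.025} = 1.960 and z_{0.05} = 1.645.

n = 19 pairs

For a paired (one-sample on differences) test: n = ((z_{α/2} + z_β) / d)².
z_{α/2} + z_β = 1.960 + 1.645 = 3.605.
n = (3.605 / 0.83)² = 4.343² = 18.86.
Round up.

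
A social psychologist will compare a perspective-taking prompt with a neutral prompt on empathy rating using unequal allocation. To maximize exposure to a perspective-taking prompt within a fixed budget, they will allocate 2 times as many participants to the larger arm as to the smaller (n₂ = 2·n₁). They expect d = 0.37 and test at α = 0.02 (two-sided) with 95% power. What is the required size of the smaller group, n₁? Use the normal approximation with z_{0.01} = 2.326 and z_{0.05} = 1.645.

With allocation ratio k = n₂/n₁ = 2, Var(x̄₁−x̄₂) = σ²(1/n₁ + 1/(k·n₁)) = σ²·(k+1)/(k·n₁).
So n₁ = (1 + 1/k)·((z_{α/2} + z_β)/d)² = 1.500 × (3.971/0.37)².
n₁ = 1.500 × 115.19 = 172.8.
Round up: n₁ = 173, giving n₂ = 2 × 173 = 346.

n₁ = 173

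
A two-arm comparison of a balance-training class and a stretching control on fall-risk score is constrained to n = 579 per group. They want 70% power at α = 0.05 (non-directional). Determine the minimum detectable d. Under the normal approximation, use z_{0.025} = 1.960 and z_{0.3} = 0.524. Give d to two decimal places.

d_min ≈ 0.15

For two independent groups of n = 579 each: d_min = (z_{α/2} + z_β)·√(2/n).
z-sum = 1.960 + 0.524 = 2.484.
d_min = 2.484 × √(2/579) = 2.484 × 0.0588 = 0.146.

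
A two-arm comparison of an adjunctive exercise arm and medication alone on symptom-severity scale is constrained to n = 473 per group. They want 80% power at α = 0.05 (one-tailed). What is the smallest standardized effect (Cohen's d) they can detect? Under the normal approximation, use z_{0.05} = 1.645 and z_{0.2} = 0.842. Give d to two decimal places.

For two independent groups of n = 473 each: d_min = (z_{α} + z_β)·√(2/n).
z-sum = 1.645 + 0.842 = 2.487.
d_min = 2.487 × √(2/473) = 2.487 × 0.0650 = 0.162.

d_min ≈ 0.16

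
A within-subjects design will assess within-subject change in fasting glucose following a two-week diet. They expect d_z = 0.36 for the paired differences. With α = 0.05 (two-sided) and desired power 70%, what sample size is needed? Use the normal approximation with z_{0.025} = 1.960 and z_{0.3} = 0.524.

For a paired (one-sample on differences) test: n = ((z_{α/2} + z_β) / d)².
z_{α/2} + z_β = 1.960 + 0.524 = 2.484.
n = (2.484 / 0.36)² = 6.900² = 47.61.
Round up.

n = 48 pairs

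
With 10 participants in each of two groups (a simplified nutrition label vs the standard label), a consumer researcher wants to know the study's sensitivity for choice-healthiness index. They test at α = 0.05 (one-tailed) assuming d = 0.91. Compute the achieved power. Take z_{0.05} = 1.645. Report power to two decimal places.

power ≈ 0.65

For two equal groups, power = Φ(d·√(n/2) − z_{α}).
d·√(n/2) = 0.91 × √(10/2) = 0.91 × 2.236 = 2.035.
z_β = 2.035 − 1.645 = 0.390.
Power = Φ(0.390) = 0.652.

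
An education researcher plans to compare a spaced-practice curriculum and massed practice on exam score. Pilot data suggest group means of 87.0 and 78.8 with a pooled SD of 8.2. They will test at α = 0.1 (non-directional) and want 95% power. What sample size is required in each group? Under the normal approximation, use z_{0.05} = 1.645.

n = 22 per group

Cohen's d = |M₁ − M₂| / SD_pooled = |87.0 − 78.8| / 8.2 = 8.2 / 8.2 = 1.000.
For two independent groups with equal n: n = 2·((z_{α/2} + z_β) / d)².
z_{α/2} + z_β = 1.645 + 1.645 = 3.290.
n = 2 × (3.290 / 1.000)² = 2 × 3.290² = 2 × 10.82 = 21.6.
Round up to the next whole participant.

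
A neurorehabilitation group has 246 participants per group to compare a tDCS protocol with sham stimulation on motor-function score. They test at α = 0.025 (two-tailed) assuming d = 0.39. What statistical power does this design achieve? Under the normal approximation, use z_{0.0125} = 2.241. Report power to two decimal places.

For two equal groups, power = Φ(d·√(n/2) − z_{α/2}).
d·√(n/2) = 0.39 × √(246/2) = 0.39 × 11.091 = 4.325.
z_β = 4.325 − 2.241 = 2.084.
Power = Φ(2.084) = 0.981.

power ≈ 0.98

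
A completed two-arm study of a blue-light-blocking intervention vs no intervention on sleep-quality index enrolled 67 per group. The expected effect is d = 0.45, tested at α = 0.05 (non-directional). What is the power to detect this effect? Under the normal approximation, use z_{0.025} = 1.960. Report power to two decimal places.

For two equal groups, power = Φ(d·√(n/2) − z_{α/2}).
d·√(n/2) = 0.45 × √(67/2) = 0.45 × 5.788 = 2.605.
z_β = 2.605 − 1.960 = 0.645.
Power = Φ(0.645) = 0.740.

power ≈ 0.74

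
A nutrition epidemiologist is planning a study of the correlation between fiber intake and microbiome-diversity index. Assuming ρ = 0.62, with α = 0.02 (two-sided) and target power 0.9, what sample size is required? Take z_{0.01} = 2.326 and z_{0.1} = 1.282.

n = 28

Fisher's z: C = ½·ln((1+r)/(1−r)) = ½·ln(4.2632) = 0.7250.
n = ((z_{α/2} + z_β)/C)² + 3.
(2.326 + 1.282) / 0.7250 = 3.608 / 0.7250 = 4.977.
n = 4.977² + 3 = 24.77 + 3 = 27.8.
Round up.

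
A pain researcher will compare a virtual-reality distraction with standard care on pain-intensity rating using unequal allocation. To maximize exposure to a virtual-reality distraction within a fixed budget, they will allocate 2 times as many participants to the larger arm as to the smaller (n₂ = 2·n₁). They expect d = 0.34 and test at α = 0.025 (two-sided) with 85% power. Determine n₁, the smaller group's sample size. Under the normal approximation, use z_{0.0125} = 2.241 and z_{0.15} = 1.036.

With allocation ratio k = n₂/n₁ = 2, Var(x̄₁−x̄₂) = σ²(1/n₁ + 1/(k·n₁)) = σ²·(k+1)/(k·n₁).
So n₁ = (1 + 1/k)·((z_{α/2} + z_β)/d)² = 1.500 × (3.277/0.34)².
n₁ = 1.500 × 92.90 = 139.3.
Round up: n₁ = 140, giving n₂ = 2 × 140 = 280.

n₁ = 140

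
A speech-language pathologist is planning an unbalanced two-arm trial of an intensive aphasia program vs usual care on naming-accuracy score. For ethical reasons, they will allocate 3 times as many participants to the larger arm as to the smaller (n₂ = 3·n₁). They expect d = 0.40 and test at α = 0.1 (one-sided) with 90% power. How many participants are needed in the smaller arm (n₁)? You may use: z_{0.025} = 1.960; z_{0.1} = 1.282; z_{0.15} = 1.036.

With allocation ratio k = n₂/n₁ = 3, Var(x̄₁−x̄₂) = σ²(1/n₁ + 1/(k·n₁)) = σ²·(k+1)/(k·n₁).
So n₁ = (1 + 1/k)·((z_{α} + z_β)/d)² = 1.333 × (2.564/0.40)².
n₁ = 1.333 × 41.09 = 54.8.
Round up: n₁ = 55, giving n₂ = 3 × 55 = 165.

n₁ = 55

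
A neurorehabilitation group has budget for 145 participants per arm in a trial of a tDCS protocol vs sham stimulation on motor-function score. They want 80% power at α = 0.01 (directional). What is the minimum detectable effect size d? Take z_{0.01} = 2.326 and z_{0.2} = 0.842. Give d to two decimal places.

d_min ≈ 0.37

For two independent groups of n = 145 each: d_min = (z_{α} + z_β)·√(2/n).
z-sum = 2.326 + 0.842 = 3.168.
d_min = 3.168 × √(2/145) = 3.168 × 0.1174 = 0.372.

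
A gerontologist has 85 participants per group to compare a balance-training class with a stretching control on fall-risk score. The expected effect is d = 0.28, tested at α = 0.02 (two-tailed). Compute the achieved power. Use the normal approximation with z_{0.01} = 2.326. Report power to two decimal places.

power ≈ 0.31

For two equal groups, power = Φ(d·√(n/2) − z_{α/2}).
d·√(n/2) = 0.28 × √(85/2) = 0.28 × 6.519 = 1.825.
z_β = 1.825 − 2.326 = -0.501.
Power = Φ(-0.501) = 0.308.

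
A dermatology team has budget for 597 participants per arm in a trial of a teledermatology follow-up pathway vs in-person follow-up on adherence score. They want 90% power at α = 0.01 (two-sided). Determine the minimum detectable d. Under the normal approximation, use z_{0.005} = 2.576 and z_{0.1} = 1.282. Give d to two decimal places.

For two independent groups of n = 597 each: d_min = (z_{α/2} + z_β)·√(2/n).
z-sum = 2.576 + 1.282 = 3.858.
d_min = 3.858 × √(2/597) = 3.858 × 0.0579 = 0.223.

d_min ≈ 0.22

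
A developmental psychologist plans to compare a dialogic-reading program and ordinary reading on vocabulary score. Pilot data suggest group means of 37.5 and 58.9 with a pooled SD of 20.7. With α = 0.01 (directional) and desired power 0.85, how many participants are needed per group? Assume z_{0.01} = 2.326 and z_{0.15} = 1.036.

Cohen's d = |M₁ − M₂| / SD_pooled = |37.5 − 58.9| / 20.7 = 21.4 / 20.7 = 1.034.
For two independent groups with equal n: n = 2·((z_{α} + z_β) / d)².
z_{α} + z_β = 2.326 + 1.036 = 3.362.
n = 2 × (3.362 / 1.034)² = 2 × 3.251² = 2 × 10.57 = 21.1.
Round up to the next whole participant.

n = 22 per group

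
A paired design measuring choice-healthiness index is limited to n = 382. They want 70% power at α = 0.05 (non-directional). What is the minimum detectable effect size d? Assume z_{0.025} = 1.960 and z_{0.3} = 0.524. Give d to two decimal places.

d_min ≈ 0.13

For a single sample (or paired design) of n = 382: d_min = (z_{α/2} + z_β)/√n.
z-sum = 1.960 + 0.524 = 2.484.
d_min = 2.484 / √382 = 2.484 / 19.545 = 0.127.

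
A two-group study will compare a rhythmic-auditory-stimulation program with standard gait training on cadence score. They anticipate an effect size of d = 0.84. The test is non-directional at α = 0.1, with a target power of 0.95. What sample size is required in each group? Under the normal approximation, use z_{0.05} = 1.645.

For two independent groups with equal n: n = 2·((z_{α/2} + z_β) / d)².
z_{α/2} + z_β = 1.645 + 1.645 = 3.290.
n = 2 × (3.290 / 0.84)² = 2 × 3.917² = 2 × 15.34 = 30.7.
Round up to the next whole participant.

n = 31 per group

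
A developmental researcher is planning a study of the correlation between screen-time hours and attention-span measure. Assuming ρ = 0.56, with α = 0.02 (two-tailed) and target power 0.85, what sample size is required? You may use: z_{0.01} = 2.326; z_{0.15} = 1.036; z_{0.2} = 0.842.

Fisher's z: C = ½·ln((1+r)/(1−r)) = ½·ln(3.5455) = 0.6328.
n = ((z_{α/2} + z_β)/C)² + 3.
(2.326 + 1.036) / 0.6328 = 3.362 / 0.6328 = 5.313.
n = 5.313² + 3 = 28.23 + 3 = 31.2.
Round up.

n = 32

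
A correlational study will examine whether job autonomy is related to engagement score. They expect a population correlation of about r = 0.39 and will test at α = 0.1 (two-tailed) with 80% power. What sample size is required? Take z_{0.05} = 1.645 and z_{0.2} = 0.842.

n = 40

Fisher's z: C = ½·ln((1+r)/(1−r)) = ½·ln(2.2787) = 0.4118.
n = ((z_{α/2} + z_β)/C)² + 3.
(1.645 + 0.842) / 0.4118 = 2.487 / 0.4118 = 6.039.
n = 6.039² + 3 = 36.47 + 3 = 39.5.
Round up.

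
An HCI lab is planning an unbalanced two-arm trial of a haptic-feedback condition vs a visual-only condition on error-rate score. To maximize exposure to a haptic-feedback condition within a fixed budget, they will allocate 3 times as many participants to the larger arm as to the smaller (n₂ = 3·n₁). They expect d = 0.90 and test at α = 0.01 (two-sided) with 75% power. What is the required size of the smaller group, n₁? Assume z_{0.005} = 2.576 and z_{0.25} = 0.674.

n₁ = 18

With allocation ratio k = n₂/n₁ = 3, Var(x̄₁−x̄₂) = σ²(1/n₁ + 1/(k·n₁)) = σ²·(k+1)/(k·n₁).
So n₁ = (1 + 1/k)·((z_{α/2} + z_β)/d)² = 1.333 × (3.250/0.90)².
n₁ = 1.333 × 13.04 = 17.4.
Round up: n₁ = 18, giving n₂ = 3 × 18 = 54.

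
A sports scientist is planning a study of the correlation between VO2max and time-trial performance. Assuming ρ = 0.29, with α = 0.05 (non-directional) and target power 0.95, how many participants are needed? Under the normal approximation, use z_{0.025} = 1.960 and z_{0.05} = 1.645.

n = 149

Fisher's z: C = ½·ln((1+r)/(1−r)) = ½·ln(1.8169) = 0.2986.
n = ((z_{α/2} + z_β)/C)² + 3.
(1.960 + 1.645) / 0.2986 = 3.605 / 0.2986 = 12.073.
n = 12.073² + 3 = 145.76 + 3 = 148.8.
Round up.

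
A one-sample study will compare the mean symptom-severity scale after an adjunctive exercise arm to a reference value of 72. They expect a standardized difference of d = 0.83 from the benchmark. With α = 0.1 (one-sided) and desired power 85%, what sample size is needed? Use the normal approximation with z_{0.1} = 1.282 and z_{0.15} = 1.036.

n = 8

For a one-sample test: n = ((z_{α} + z_β) / d)².
z_{α} + z_β = 1.282 + 1.036 = 2.318.
n = (2.318 / 0.83)² = 2.793² = 7.80.
Round up.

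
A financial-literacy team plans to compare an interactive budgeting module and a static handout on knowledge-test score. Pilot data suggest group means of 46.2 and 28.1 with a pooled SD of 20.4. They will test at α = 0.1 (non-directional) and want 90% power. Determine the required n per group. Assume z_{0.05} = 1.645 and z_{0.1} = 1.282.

n = 22 per group

Cohen's d = |M₁ − M₂| / SD_pooled = |46.2 − 28.1| / 20.4 = 18.1 / 20.4 = 0.887.
For two independent groups with equal n: n = 2·((z_{α/2} + z_β) / d)².
z_{α/2} + z_β = 1.645 + 1.282 = 2.927.
n = 2 × (2.927 / 0.887)² = 2 × 3.300² = 2 × 10.89 = 21.8.
Round up to the next whole participant.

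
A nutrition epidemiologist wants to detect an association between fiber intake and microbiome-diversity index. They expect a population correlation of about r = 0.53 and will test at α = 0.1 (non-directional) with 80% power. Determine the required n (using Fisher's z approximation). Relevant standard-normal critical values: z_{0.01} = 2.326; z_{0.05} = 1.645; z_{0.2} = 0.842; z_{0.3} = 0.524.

n = 21

Fisher's z: C = ½·ln((1+r)/(1−r)) = ½·ln(3.2553) = 0.5901.
n = ((z_{α/2} + z_β)/C)² + 3.
(1.645 + 0.842) / 0.5901 = 2.487 / 0.5901 = 4.215.
n = 4.215² + 3 = 17.76 + 3 = 20.8.
Round up.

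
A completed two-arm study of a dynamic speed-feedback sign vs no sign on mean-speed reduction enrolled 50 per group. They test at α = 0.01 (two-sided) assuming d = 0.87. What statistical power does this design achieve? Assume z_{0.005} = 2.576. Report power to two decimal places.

For two equal groups, power = Φ(d·√(n/2) − z_{α/2}).
d·√(n/2) = 0.87 × √(50/2) = 0.87 × 5.000 = 4.350.
z_β = 4.350 − 2.576 = 1.774.
Power = Φ(1.774) = 0.962.

power ≈ 0.96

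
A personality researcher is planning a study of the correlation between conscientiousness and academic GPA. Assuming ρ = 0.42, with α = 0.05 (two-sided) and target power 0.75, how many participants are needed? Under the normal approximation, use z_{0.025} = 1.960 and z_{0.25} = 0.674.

Fisher's z: C = ½·ln((1+r)/(1−r)) = ½·ln(2.4483) = 0.4477.
n = ((z_{α/2} + z_β)/C)² + 3.
(1.960 + 0.674) / 0.4477 = 2.634 / 0.4477 = 5.883.
n = 5.883² + 3 = 34.61 + 3 = 37.6.
Round up.

n = 38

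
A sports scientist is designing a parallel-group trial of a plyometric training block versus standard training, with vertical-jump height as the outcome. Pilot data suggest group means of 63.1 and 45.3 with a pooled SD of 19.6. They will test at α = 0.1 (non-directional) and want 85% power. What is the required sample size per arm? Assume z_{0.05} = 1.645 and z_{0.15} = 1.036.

Cohen's d = |M₁ − M₂| / SD_pooled = |63.1 − 45.3| / 19.6 = 17.8 / 19.6 = 0.908.
For two independent groups with equal n: n = 2·((z_{α/2} + z_β) / d)².
z_{α/2} + z_β = 1.645 + 1.036 = 2.681.
n = 2 × (2.681 / 0.908)² = 2 × 2.953² = 2 × 8.72 = 17.4.
Round up to the next whole participant.

n = 18 per group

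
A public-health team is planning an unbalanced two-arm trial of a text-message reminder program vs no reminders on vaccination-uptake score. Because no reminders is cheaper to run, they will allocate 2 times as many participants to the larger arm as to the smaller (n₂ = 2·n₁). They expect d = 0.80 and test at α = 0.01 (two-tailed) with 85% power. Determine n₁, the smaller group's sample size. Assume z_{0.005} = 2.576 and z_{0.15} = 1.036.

n₁ = 31

With allocation ratio k = n₂/n₁ = 2, Var(x̄₁−x̄₂) = σ²(1/n₁ + 1/(k·n₁)) = σ²·(k+1)/(k·n₁).
So n₁ = (1 + 1/k)·((z_{α/2} + z_β)/d)² = 1.500 × (3.612/0.80)².
n₁ = 1.500 × 20.39 = 30.6.
Round up: n₁ = 31, giving n₂ = 2 × 31 = 62.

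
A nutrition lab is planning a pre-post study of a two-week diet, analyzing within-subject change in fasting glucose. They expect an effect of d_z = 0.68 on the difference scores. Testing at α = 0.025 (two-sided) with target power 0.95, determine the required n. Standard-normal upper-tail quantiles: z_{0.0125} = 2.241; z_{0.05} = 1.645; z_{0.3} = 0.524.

n = 33 pairs

For a paired (one-sample on differences) test: n = ((z_{α/2} + z_β) / d)².
z_{α/2} + z_β = 2.241 + 1.645 = 3.886.
n = (3.886 / 0.68)² = 5.715² = 32.66.
Round up.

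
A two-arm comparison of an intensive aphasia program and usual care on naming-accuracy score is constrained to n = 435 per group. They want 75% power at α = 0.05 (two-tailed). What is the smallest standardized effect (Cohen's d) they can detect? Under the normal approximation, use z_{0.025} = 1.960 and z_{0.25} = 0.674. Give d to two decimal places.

d_min ≈ 0.18

For two independent groups of n = 435 each: d_min = (z_{α/2} + z_β)·√(2/n).
z-sum = 1.960 + 0.674 = 2.634.
d_min = 2.634 × √(2/435) = 2.634 × 0.0678 = 0.179.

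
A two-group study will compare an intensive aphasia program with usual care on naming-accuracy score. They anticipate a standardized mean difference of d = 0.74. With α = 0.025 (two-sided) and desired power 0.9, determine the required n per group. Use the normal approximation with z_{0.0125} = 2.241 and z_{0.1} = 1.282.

n = 46 per group

For two independent groups with equal n: n = 2·((z_{α/2} + z_β) / d)².
z_{α/2} + z_β = 2.241 + 1.282 = 3.523.
n = 2 × (3.523 / 0.74)² = 2 × 4.761² = 2 × 22.67 = 45.3.
Round up to the next whole participant.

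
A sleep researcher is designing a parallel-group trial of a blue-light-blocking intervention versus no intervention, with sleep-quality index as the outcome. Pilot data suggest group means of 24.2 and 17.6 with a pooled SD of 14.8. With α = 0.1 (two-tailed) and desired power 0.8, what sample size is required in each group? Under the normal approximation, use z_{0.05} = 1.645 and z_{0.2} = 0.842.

n = 63 per group

Cohen's d = |M₁ − M₂| / SD_pooled = |24.2 − 17.6| / 14.8 = 6.6 / 14.8 = 0.446.
For two independent groups with equal n: n = 2·((z_{α/2} + z_β) / d)².
z_{α/2} + z_β = 1.645 + 0.842 = 2.487.
n = 2 × (2.487 / 0.446)² = 2 × 5.576² = 2 × 31.09 = 62.2.
Round up to the next whole participant.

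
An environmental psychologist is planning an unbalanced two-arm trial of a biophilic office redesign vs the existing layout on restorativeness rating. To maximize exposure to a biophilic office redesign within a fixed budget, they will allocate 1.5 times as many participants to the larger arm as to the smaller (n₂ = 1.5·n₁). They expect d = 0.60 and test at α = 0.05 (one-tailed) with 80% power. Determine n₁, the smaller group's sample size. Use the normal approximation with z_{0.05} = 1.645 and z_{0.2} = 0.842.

n₁ = 29

With allocation ratio k = n₂/n₁ = 1.5, Var(x̄₁−x̄₂) = σ²(1/n₁ + 1/(k·n₁)) = σ²·(k+1)/(k·n₁).
So n₁ = (1 + 1/k)·((z_{α} + z_β)/d)² = 1.667 × (2.487/0.60)².
n₁ = 1.667 × 17.18 = 28.6.
Round up: n₁ = 29, giving n₂ = ⌈1.5 × 29⌉ = ⌈43.5⌉ = 44.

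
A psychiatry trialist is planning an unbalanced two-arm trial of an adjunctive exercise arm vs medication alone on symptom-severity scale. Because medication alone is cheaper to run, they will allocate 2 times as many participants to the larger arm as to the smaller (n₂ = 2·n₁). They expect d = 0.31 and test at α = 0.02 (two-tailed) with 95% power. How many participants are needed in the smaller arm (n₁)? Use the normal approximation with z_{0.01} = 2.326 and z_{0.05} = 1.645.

With allocation ratio k = n₂/n₁ = 2, Var(x̄₁−x̄₂) = σ²(1/n₁ + 1/(k·n₁)) = σ²·(k+1)/(k·n₁).
So n₁ = (1 + 1/k)·((z_{α/2} + z_β)/d)² = 1.500 × (3.971/0.31)².
n₁ = 1.500 × 164.09 = 246.1.
Round up: n₁ = 247, giving n₂ = 2 × 247 = 494.

n₁ = 247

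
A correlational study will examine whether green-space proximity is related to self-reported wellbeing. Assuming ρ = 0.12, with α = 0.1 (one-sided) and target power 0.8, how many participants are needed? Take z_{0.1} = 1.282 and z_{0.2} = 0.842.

Fisher's z: C = ½·ln((1+r)/(1−r)) = ½·ln(1.2727) = 0.1206.
n = ((z_{α} + z_β)/C)² + 3.
(1.282 + 0.842) / 0.1206 = 2.124 / 0.1206 = 17.612.
n = 17.612² + 3 = 310.18 + 3 = 313.2.
Round up.

n = 314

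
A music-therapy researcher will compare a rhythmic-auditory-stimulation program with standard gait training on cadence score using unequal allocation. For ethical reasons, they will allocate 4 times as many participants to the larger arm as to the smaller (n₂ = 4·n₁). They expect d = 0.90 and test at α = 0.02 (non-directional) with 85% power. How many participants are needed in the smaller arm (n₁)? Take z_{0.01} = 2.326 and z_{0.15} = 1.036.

With allocation ratio k = n₂/n₁ = 4, Var(x̄₁−x̄₂) = σ²(1/n₁ + 1/(k·n₁)) = σ²·(k+1)/(k·n₁).
So n₁ = (1 + 1/k)·((z_{α/2} + z_β)/d)² = 1.250 × (3.362/0.90)².
n₁ = 1.250 × 13.95 = 17.4.
Round up: n₁ = 18, giving n₂ = 4 × 18 = 72.

n₁ = 18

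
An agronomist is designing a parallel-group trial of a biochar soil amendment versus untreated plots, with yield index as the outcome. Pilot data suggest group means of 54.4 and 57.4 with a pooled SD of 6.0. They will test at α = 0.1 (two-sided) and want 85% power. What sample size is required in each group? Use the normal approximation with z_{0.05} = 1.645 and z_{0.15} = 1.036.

n = 58 per group

Cohen's d = |M₁ − M₂| / SD_pooled = |54.4 − 57.4| / 6.0 = 3.0 / 6.0 = 0.500.
For two independent groups with equal n: n = 2·((z_{α/2} + z_β) / d)².
z_{α/2} + z_β = 1.645 + 1.036 = 2.681.
n = 2 × (2.681 / 0.500)² = 2 × 5.362² = 2 × 28.75 = 57.5.
Round up to the next whole participant.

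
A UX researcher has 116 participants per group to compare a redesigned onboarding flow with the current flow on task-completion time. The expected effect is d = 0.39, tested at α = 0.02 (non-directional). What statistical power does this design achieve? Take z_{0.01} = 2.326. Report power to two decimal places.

For two equal groups, power = Φ(d·√(n/2) − z_{α/2}).
d·√(n/2) = 0.39 × √(116/2) = 0.39 × 7.616 = 2.970.
z_β = 2.970 − 2.326 = 0.644.
Power = Φ(0.644) = 0.740.

power ≈ 0.74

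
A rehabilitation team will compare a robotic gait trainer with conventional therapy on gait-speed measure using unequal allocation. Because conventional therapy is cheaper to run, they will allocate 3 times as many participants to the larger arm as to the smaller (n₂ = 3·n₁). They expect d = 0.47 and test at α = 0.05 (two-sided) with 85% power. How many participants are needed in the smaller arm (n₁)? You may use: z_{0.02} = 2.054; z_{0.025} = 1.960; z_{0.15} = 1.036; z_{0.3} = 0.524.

With allocation ratio k = n₂/n₁ = 3, Var(x̄₁−x̄₂) = σ²(1/n₁ + 1/(k·n₁)) = σ²·(k+1)/(k·n₁).
So n₁ = (1 + 1/k)·((z_{α/2} + z_β)/d)² = 1.333 × (2.996/0.47)².
n₁ = 1.333 × 40.63 = 54.2.
Round up: n₁ = 55, giving n₂ = 3 × 55 = 165.

n₁ = 55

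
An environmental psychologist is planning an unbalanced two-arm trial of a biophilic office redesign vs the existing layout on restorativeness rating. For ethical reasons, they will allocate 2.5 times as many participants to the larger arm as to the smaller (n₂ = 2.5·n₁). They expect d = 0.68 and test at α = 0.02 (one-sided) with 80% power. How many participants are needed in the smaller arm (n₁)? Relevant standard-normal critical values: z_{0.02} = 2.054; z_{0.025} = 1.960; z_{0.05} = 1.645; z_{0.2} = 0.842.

n₁ = 26

With allocation ratio k = n₂/n₁ = 2.5, Var(x̄₁−x̄₂) = σ²(1/n₁ + 1/(k·n₁)) = σ²·(k+1)/(k·n₁).
So n₁ = (1 + 1/k)·((z_{α} + z_β)/d)² = 1.400 × (2.896/0.68)².
n₁ = 1.400 × 18.14 = 25.4.
Round up: n₁ = 26, giving n₂ = 2.5 × 26 = 65.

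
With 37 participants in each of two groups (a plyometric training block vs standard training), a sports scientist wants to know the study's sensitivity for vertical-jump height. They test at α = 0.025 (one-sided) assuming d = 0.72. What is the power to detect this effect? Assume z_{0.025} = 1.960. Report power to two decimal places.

For two equal groups, power = Φ(d·√(n/2) − z_{α}).
d·√(n/2) = 0.72 × √(37/2) = 0.72 × 4.301 = 3.097.
z_β = 3.097 − 1.960 = 1.137.
Power = Φ(1.137) = 0.872.

power ≈ 0.87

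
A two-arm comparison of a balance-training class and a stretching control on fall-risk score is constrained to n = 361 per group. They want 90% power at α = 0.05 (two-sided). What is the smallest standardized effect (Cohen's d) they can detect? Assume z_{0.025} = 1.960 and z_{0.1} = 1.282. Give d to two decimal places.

d_min ≈ 0.24

For two independent groups of n = 361 each: d_min = (z_{α/2} + z_β)·√(2/n).
z-sum = 1.960 + 1.282 = 3.242.
d_min = 3.242 × √(2/361) = 3.242 × 0.0744 = 0.241.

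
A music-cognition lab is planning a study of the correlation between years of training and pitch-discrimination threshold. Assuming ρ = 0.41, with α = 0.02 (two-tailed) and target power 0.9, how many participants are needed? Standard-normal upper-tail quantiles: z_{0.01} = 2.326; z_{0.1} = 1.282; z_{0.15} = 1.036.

n = 72

Fisher's z: C = ½·ln((1+r)/(1−r)) = ½·ln(2.3898) = 0.4356.
n = ((z_{α/2} + z_β)/C)² + 3.
(2.326 + 1.282) / 0.4356 = 3.608 / 0.4356 = 8.283.
n = 8.283² + 3 = 68.61 + 3 = 71.6.
Round up.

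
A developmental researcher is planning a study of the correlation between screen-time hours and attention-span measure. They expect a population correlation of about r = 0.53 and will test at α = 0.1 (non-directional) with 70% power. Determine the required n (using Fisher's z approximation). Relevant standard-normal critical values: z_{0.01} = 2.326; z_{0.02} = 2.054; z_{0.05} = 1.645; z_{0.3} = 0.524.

n = 17

Fisher's z: C = ½·ln((1+r)/(1−r)) = ½·ln(3.2553) = 0.5901.
n = ((z_{α/2} + z_β)/C)² + 3.
(1.645 + 0.524) / 0.5901 = 2.169 / 0.5901 = 3.676.
n = 3.676² + 3 = 13.51 + 3 = 16.5.
Round up.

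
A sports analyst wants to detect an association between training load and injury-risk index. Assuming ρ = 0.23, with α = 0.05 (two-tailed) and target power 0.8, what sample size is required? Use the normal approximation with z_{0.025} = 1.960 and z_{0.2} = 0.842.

Fisher's z: C = ½·ln((1+r)/(1−r)) = ½·ln(1.5974) = 0.2342.
n = ((z_{α/2} + z_β)/C)² + 3.
(1.960 + 0.842) / 0.2342 = 2.802 / 0.2342 = 11.964.
n = 11.964² + 3 = 143.14 + 3 = 146.1.
Round up.

n = 147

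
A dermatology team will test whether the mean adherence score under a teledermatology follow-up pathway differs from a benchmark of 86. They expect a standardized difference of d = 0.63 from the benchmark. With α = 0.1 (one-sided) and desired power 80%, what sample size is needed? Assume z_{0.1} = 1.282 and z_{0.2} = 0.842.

For a one-sample test: n = ((z_{α} + z_β) / d)².
z_{α} + z_β = 1.282 + 0.842 = 2.124.
n = (2.124 / 0.63)² = 3.371² = 11.37.
Round up.

n = 12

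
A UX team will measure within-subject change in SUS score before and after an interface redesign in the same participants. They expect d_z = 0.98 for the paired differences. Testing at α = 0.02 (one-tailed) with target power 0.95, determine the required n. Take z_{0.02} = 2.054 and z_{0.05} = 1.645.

For a paired (one-sample on differences) test: n = ((z_{α} + z_β) / d)².
z_{α} + z_β = 2.054 + 1.645 = 3.699.
n = (3.699 / 0.98)² = 3.774² = 14.25.
Round up.

n = 15 pairs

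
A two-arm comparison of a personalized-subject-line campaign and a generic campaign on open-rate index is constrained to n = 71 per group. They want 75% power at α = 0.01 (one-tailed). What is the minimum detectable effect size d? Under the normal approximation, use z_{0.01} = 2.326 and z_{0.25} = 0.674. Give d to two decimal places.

For two independent groups of n = 71 each: d_min = (z_{α} + z_β)·√(2/n).
z-sum = 2.326 + 0.674 = 3.000.
d_min = 3.000 × √(2/71) = 3.000 × 0.1678 = 0.504.

d_min ≈ 0.50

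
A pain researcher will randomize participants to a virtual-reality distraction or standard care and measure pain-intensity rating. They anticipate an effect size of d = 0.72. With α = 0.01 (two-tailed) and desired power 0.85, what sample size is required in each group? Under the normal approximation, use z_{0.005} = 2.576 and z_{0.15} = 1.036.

n = 51 per group

For two independent groups with equal n: n = 2·((z_{α/2} + z_β) / d)².
z_{α/2} + z_β = 2.576 + 1.036 = 3.612.
n = 2 × (3.612 / 0.72)² = 2 × 5.017² = 2 × 25.17 = 50.3.
Round up to the next whole participant.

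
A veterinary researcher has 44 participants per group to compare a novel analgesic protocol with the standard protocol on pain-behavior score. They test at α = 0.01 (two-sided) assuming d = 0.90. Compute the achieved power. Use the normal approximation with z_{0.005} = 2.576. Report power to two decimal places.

power ≈ 0.95

For two equal groups, power = Φ(d·√(n/2) − z_{α/2}).
d·√(n/2) = 0.90 × √(44/2) = 0.90 × 4.690 = 4.221.
z_β = 4.221 − 2.576 = 1.645.
Power = Φ(1.645) = 0.950.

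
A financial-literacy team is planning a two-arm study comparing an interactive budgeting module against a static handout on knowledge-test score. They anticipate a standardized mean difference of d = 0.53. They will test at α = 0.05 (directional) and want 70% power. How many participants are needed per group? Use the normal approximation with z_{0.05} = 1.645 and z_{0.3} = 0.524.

n = 34 per group

For two independent groups with equal n: n = 2·((z_{α} + z_β) / d)².
z_{α} + z_β = 1.645 + 0.524 = 2.169.
n = 2 × (2.169 / 0.53)² = 2 × 4.092² = 2 × 16.75 = 33.5.
Round up to the next whole participant.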